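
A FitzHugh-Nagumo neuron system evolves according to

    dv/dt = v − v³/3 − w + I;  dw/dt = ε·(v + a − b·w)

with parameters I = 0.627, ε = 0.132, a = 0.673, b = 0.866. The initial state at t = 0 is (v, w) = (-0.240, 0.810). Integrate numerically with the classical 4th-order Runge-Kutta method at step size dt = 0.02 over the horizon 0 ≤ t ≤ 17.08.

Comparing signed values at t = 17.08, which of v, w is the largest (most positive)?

largest component: v

t=0.000: state=(-0.240, 0.810)
step 1 (dt=0.02): k1=(-0.418, -0.035), k2=(-0.422, -0.036), k3=(-0.422, -0.036), k4=(-0.426, -0.036); state += dt/6·(k1+2k2+2k3+k4)
t=0.020: state=(-0.248, 0.809)
t=0.040: state=(-0.257, 0.809)
t=0.060: state=(-0.266, 0.808)
continuing one RK4 step at a time; state shown every 50 steps (Δt=1):
t=1.000: state=(-0.847, 0.742)
t=2.000: state=(-1.478, 0.595)
t=3.000: state=(-1.620, 0.418)
t=4.000: state=(-1.565, 0.257)
t=5.000: state=(-1.474, 0.124)
t=6.000: state=(-1.375, 0.017)
t=7.000: state=(-1.271, -0.066)
t=8.000: state=(-1.161, -0.126)
t=9.000: state=(-1.041, -0.166)
t=10.000: state=(-0.900, -0.185)
t=11.000: state=(-0.720, -0.183)
t=12.000: state=(-0.442, -0.153)
t=13.000: state=(0.110, -0.077)
t=14.000: state=(1.216, 0.095)
t=15.000: state=(1.801, 0.369)
t=16.000: state=(1.772, 0.638)
t=17.000: state=(1.665, 0.867)
t=17.080: state=(1.656, 0.884)
compare at T: v=1.656, w=0.884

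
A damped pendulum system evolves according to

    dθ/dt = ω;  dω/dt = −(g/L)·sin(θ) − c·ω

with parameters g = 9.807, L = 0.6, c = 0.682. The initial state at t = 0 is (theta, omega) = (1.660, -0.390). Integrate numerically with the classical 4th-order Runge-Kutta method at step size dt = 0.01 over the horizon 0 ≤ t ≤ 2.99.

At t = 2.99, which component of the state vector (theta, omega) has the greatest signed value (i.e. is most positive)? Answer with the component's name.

largest component: omega

t=0.000: state=(1.660, -0.390)
step 1 (dt=0.01): k1=(-0.390, -16.014), k2=(-0.470, -15.962), k3=(-0.470, -15.963), k4=(-0.550, -15.912); state += dt/6·(k1+2k2+2k3+k4)
t=0.010: state=(1.655, -0.550)
t=0.020: state=(1.649, -0.708)
t=0.030: state=(1.641, -0.866)
continuing one RK4 step at a time; state shown every 10 steps (Δt=0.1):
t=0.100: state=(1.543, -1.942)
t=0.200: state=(1.276, -3.371)
t=0.300: state=(0.877, -4.536)
t=0.400: state=(0.386, -5.164)
t=0.500: state=(-0.130, -5.017)
t=0.600: state=(-0.592, -4.118)
t=0.700: state=(-0.937, -2.744)
t=0.800: state=(-1.135, -1.194)
t=0.900: state=(-1.177, 0.338)
t=1.000: state=(-1.071, 1.748)
t=1.100: state=(-0.835, 2.925)
t=1.200: state=(-0.499, 3.711)
t=1.300: state=(-0.112, 3.938)
t=1.400: state=(0.268, 3.547)
t=1.500: state=(0.581, 2.652)
t=1.600: state=(0.788, 1.466)
t=1.700: state=(0.871, 0.192)
t=1.800: state=(0.829, -1.018)
t=1.900: state=(0.674, -2.037)
t=2.000: state=(0.432, -2.737)
t=2.100: state=(0.141, -3.003)
t=2.200: state=(-0.152, -2.791)
t=2.300: state=(-0.403, -2.165)
t=2.400: state=(-0.576, -1.269)
t=2.500: state=(-0.653, -0.263)
t=2.600: state=(-0.630, 0.710)
t=2.700: state=(-0.516, 1.528)
t=2.800: state=(-0.333, 2.082)
t=2.900: state=(-0.111, 2.293)
t=2.990: state=(0.092, 2.168)
compare at T: theta=0.092, omega=2.168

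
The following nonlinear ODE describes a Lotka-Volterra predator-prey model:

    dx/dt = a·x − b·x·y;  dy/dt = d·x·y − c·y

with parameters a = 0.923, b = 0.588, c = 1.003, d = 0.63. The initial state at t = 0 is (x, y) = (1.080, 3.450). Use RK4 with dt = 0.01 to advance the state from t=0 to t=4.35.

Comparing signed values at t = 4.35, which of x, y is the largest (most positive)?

largest component: x

t=0.000: state=(1.080, 3.450)
step 1 (dt=0.01): k1=(-1.194, -1.113), k2=(-1.184, -1.124), k3=(-1.184, -1.124), k4=(-1.174, -1.135); state += dt/6·(k1+2k2+2k3+k4)
t=0.010: state=(1.068, 3.439)
t=0.020: state=(1.057, 3.427)
t=0.030: state=(1.045, 3.416)
continuing one RK4 step at a time; state shown every 20 steps (Δt=0.2):
t=0.200: state=(0.878, 3.191)
t=0.400: state=(0.739, 2.890)
t=0.600: state=(0.644, 2.579)
t=0.800: state=(0.582, 2.279)
t=1.000: state=(0.545, 2.001)
t=1.200: state=(0.526, 1.752)
t=1.400: state=(0.521, 1.531)
t=1.600: state=(0.530, 1.338)
t=1.800: state=(0.550, 1.172)
t=2.000: state=(0.581, 1.030)
t=2.200: state=(0.624, 0.909)
t=2.400: state=(0.679, 0.807)
t=2.600: state=(0.746, 0.722)
t=2.800: state=(0.828, 0.653)
t=3.000: state=(0.925, 0.596)
t=3.200: state=(1.040, 0.552)
t=3.400: state=(1.175, 0.519)
t=3.600: state=(1.331, 0.497)
t=3.800: state=(1.511, 0.487)
t=4.000: state=(1.717, 0.488)
t=4.200: state=(1.948, 0.503)
t=4.350: state=(2.139, 0.525)
compare at T: x=2.139, y=0.525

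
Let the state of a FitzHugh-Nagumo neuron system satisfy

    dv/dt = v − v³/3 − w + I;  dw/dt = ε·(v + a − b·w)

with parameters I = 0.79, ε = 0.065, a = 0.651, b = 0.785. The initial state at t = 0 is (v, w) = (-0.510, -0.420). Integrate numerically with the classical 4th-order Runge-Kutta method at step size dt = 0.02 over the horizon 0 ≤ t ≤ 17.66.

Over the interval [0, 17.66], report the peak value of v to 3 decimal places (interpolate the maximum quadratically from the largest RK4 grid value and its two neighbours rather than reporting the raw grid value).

max v = 2.066

t=0.000: state=(-0.510, -0.420)
step 1 (dt=0.02): k1=(0.744, 0.031), k2=(0.749, 0.031), k3=(0.749, 0.031), k4=(0.755, 0.032); state += dt/6·(k1+2k2+2k3+k4)
t=0.020: state=(-0.495, -0.419)
t=0.040: state=(-0.480, -0.419)
t=0.060: state=(-0.464, -0.418)
continuing one RK4 step at a time; state shown every 50 steps (Δt=1):
t=1.000: state=(0.664, -0.358)
t=2.000: state=(1.967, -0.207)
t=3.000: state=(2.059, -0.026)
t=4.000: state=(2.010, 0.146)
t=5.000: state=(1.956, 0.305)
t=6.000: state=(1.902, 0.454)
t=7.000: state=(1.847, 0.591)
t=8.000: state=(1.792, 0.718)
t=9.000: state=(1.737, 0.836)
t=10.000: state=(1.681, 0.944)
t=11.000: state=(1.624, 1.043)
t=12.000: state=(1.567, 1.133)
t=13.000: state=(1.508, 1.215)
t=14.000: state=(1.447, 1.290)
t=15.000: state=(1.383, 1.357)
t=16.000: state=(1.316, 1.416)
t=17.000: state=(1.244, 1.468)
t=17.660: state=(1.192, 1.498)
largest grid value and its neighbours: v(2.660)=2.06591, v(2.680)=2.06594, v(2.700)=2.06590
parabola through these three points peaks at t≈2.680 with v≈2.06594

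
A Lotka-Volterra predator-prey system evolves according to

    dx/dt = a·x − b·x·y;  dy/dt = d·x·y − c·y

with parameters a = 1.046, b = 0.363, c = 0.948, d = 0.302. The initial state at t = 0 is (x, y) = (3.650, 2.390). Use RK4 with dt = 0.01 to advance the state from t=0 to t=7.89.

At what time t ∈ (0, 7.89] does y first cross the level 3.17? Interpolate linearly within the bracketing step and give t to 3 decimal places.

t = 1.251

t=0.000: state=(3.650, 2.390)
step 1 (dt=0.01): k1=(0.651, 0.369), k2=(0.649, 0.371), k3=(0.649, 0.371), k4=(0.647, 0.374); state += dt/6·(k1+2k2+2k3+k4)
t=0.010: state=(3.656, 2.394)
t=0.020: state=(3.663, 2.397)
t=0.030: state=(3.669, 2.401)
continuing one RK4 step at a time; state shown every 50 steps (Δt=0.5):
t=0.500: state=(3.909, 2.638)
t=1.000: state=(3.963, 2.985)
t=1.250: state=(3.894, 3.169)
next step: t=1.260: state=(3.889, 3.176) — y has crossed 3.17
linear interpolation between t=1.250 (3.16910) and t=1.260 (3.17631) → t≈1.251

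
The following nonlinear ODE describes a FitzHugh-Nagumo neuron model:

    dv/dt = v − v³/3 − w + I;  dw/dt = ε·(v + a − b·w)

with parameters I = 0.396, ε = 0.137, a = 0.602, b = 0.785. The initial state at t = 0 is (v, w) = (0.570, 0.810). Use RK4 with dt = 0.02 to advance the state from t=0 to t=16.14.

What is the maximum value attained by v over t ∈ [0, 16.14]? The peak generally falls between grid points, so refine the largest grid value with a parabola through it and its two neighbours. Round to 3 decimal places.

t=0.000: state=(0.570, 0.810)
step 1 (dt=0.02): k1=(0.094, 0.073), k2=(0.094, 0.074), k3=(0.094, 0.074), k4=(0.094, 0.074); state += dt/6·(k1+2k2+2k3+k4)
t=0.020: state=(0.572, 0.811)
t=0.040: state=(0.574, 0.813)
t=0.060: state=(0.576, 0.814)
continuing one RK4 step at a time; state shown every 50 steps (Δt=1):
t=1.000: state=(0.655, 0.886)
t=2.000: state=(0.705, 0.962)
t=3.000: state=(0.689, 1.034)
t=4.000: state=(0.575, 1.090)
t=5.000: state=(0.280, 1.115)
t=6.000: state=(-0.456, 1.074)
t=7.000: state=(-1.600, 0.904)
t=8.000: state=(-1.855, 0.657)
t=9.000: state=(-1.791, 0.431)
t=10.000: state=(-1.699, 0.239)
t=11.000: state=(-1.606, 0.078)
t=12.000: state=(-1.514, -0.054)
t=13.000: state=(-1.421, -0.161)
t=14.000: state=(-1.328, -0.245)
t=15.000: state=(-1.234, -0.308)
t=16.000: state=(-1.135, -0.352)
t=16.140: state=(-1.121, -0.357)
largest grid value and its neighbours: v(2.300)=0.70797, v(2.320)=0.70797, v(2.340)=0.70795
parabola through these three points peaks at t≈2.313 with v≈0.70797

max v = 0.708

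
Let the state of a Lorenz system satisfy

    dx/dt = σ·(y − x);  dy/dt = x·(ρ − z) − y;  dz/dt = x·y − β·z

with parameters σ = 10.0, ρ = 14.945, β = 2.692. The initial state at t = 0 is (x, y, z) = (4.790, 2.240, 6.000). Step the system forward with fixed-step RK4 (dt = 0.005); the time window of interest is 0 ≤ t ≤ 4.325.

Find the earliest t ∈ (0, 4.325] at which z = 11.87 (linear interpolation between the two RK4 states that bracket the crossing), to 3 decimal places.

t = 0.269

t=0.000: state=(4.790, 2.240, 6.000)
step 1 (dt=0.005): k1=(-25.500, 40.607, -5.422), k2=(-23.847, 39.999, -5.049), k3=(-23.904, 40.033, -5.049), k4=(-22.303, 39.455, -4.687); state += dt/6·(k1+2k2+2k3+k4)
t=0.005: state=(4.671, 2.440, 5.975)
t=0.010: state=(4.567, 2.635, 5.953)
t=0.015: state=(4.477, 2.825, 5.935)
continuing one RK4 step at a time; state shown every 40 steps (Δt=0.2):
t=0.200: state=(6.563, 9.239, 8.360)
t=0.265: state=(8.355, 11.010, 11.606)
next step: t=0.270: state=(8.486, 11.088, 11.913) — z has crossed 11.87
linear interpolation between t=0.265 (11.60633) and t=0.270 (11.91331) → t≈0.269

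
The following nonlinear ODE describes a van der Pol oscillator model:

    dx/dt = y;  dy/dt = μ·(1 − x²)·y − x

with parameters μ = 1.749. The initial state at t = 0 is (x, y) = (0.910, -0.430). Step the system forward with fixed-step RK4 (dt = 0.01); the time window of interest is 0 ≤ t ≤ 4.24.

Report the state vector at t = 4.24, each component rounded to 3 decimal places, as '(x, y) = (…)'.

t=0.000: state=(0.910, -0.430)
step 1 (dt=0.01): k1=(-0.430, -1.039), k2=(-0.435, -1.042), k3=(-0.435, -1.042), k4=(-0.440, -1.044); state += dt/6·(k1+2k2+2k3+k4)
t=0.010: state=(0.906, -0.440)
t=0.020: state=(0.901, -0.451)
t=0.030: state=(0.897, -0.461)
continuing one RK4 step at a time; state shown every 20 steps (Δt=0.2):
t=0.200: state=(0.802, -0.652)
t=0.400: state=(0.646, -0.928)
t=0.600: state=(0.424, -1.311)
t=0.800: state=(0.109, -1.873)
t=1.000: state=(-0.338, -2.611)
t=1.200: state=(-0.919, -3.074)
t=1.400: state=(-1.485, -2.365)
t=1.600: state=(-1.820, -1.010)
t=1.800: state=(-1.927, -0.165)
t=2.000: state=(-1.919, 0.185)
t=2.200: state=(-1.866, 0.325)
t=2.400: state=(-1.793, 0.394)
t=2.600: state=(-1.710, 0.441)
t=2.800: state=(-1.617, 0.487)
t=3.000: state=(-1.514, 0.540)
t=3.200: state=(-1.400, 0.607)
t=3.400: state=(-1.270, 0.696)
t=3.600: state=(-1.119, 0.822)
t=3.800: state=(-0.937, 1.009)
t=4.000: state=(-0.709, 1.302)
t=4.200: state=(-0.405, 1.778)
t=4.240: state=(-0.331, 1.904)

(x, y) = (-0.331, 1.904)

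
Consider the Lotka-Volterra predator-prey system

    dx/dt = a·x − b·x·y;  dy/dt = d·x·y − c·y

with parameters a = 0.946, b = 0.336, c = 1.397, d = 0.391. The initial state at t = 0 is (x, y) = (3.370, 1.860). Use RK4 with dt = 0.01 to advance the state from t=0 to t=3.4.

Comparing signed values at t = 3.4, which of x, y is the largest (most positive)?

largest component: y

t=0.000: state=(3.370, 1.860)
step 1 (dt=0.01): k1=(1.082, -0.148), k2=(1.084, -0.144), k3=(1.084, -0.144), k4=(1.087, -0.140); state += dt/6·(k1+2k2+2k3+k4)
t=0.010: state=(3.381, 1.859)
t=0.020: state=(3.392, 1.857)
t=0.030: state=(3.403, 1.856)
continuing one RK4 step at a time; state shown every 20 steps (Δt=0.2):
t=0.200: state=(3.596, 1.847)
t=0.400: state=(3.836, 1.867)
t=0.600: state=(4.081, 1.925)
t=0.800: state=(4.320, 2.021)
t=1.000: state=(4.536, 2.162)
t=1.200: state=(4.712, 2.348)
t=1.400: state=(4.826, 2.579)
t=1.600: state=(4.859, 2.850)
t=1.800: state=(4.801, 3.146)
t=2.000: state=(4.648, 3.445)
t=2.200: state=(4.414, 3.714)
t=2.400: state=(4.125, 3.923)
t=2.600: state=(3.811, 4.047)
t=2.800: state=(3.503, 4.073)
t=3.000: state=(3.225, 4.006)
t=3.200: state=(2.990, 3.862)
t=3.400: state=(2.806, 3.662)
compare at T: x=2.806, y=3.662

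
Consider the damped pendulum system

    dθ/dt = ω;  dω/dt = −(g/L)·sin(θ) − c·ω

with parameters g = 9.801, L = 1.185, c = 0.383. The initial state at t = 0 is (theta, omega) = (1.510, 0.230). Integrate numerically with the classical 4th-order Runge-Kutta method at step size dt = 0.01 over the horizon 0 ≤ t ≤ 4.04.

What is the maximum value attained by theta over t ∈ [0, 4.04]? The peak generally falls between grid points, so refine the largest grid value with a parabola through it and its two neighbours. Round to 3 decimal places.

t=0.000: state=(1.510, 0.230)
step 1 (dt=0.01): k1=(0.230, -8.344), k2=(0.188, -8.328), k3=(0.188, -8.328), k4=(0.147, -8.313); state += dt/6·(k1+2k2+2k3+k4)
t=0.010: state=(1.512, 0.147)
t=0.020: state=(1.513, 0.064)
t=0.030: state=(1.513, -0.019)
continuing one RK4 step at a time; state shown every 20 steps (Δt=0.2):
t=0.200: state=(1.393, -1.371)
t=0.400: state=(0.976, -2.746)
t=0.600: state=(0.335, -3.509)
t=0.800: state=(-0.356, -3.219)
t=1.000: state=(-0.892, -2.033)
t=1.200: state=(-1.147, -0.509)
t=1.400: state=(-1.098, 0.980)
t=1.600: state=(-0.773, 2.201)
t=1.800: state=(-0.257, 2.824)
t=2.000: state=(0.297, 2.572)
t=2.200: state=(0.722, 1.585)
t=2.400: state=(0.911, 0.285)
t=2.600: state=(0.838, -0.978)
t=2.800: state=(0.540, -1.932)
t=3.000: state=(0.105, -2.295)
t=3.200: state=(-0.329, -1.936)
t=3.400: state=(-0.633, -1.035)
t=3.600: state=(-0.730, 0.067)
t=3.800: state=(-0.612, 1.072)
t=4.000: state=(-0.325, 1.722)
t=4.040: state=(-0.255, 1.790)
largest grid value and its neighbours: theta(0.020)=1.51294, theta(0.030)=1.51316, theta(0.040)=1.51256
parabola through these three points peaks at t≈0.028 with theta≈1.51318

max theta = 1.513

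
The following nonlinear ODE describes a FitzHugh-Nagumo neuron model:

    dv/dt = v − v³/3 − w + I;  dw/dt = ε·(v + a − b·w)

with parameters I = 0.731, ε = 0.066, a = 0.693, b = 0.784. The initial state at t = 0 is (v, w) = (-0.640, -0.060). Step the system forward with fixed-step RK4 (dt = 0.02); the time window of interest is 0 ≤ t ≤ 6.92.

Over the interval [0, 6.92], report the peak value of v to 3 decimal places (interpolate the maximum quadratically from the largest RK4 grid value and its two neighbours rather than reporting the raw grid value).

max v = 1.922

t=0.000: state=(-0.640, -0.060)
step 1 (dt=0.02): k1=(0.238, 0.007), k2=(0.240, 0.007), k3=(0.240, 0.007), k4=(0.241, 0.007); state += dt/6·(k1+2k2+2k3+k4)
t=0.020: state=(-0.635, -0.060)
t=0.040: state=(-0.630, -0.060)
t=0.060: state=(-0.625, -0.060)
continuing one RK4 step at a time; state shown every 25 steps (Δt=0.5):
t=0.500: state=(-0.501, -0.055)
t=1.000: state=(-0.302, -0.044)
t=1.500: state=(0.001, -0.025)
t=2.000: state=(0.480, 0.005)
t=2.500: state=(1.132, 0.054)
t=3.000: state=(1.667, 0.121)
t=3.500: state=(1.881, 0.199)
t=4.000: state=(1.922, 0.279)
t=4.500: state=(1.911, 0.357)
t=5.000: state=(1.887, 0.432)
t=5.500: state=(1.859, 0.505)
t=6.000: state=(1.831, 0.575)
t=6.500: state=(1.802, 0.642)
t=6.920: state=(1.777, 0.696)
largest grid value and its neighbours: v(4.020)=1.92194, v(4.040)=1.92200, v(4.060)=1.92199
parabola through these three points peaks at t≈4.047 with v≈1.92200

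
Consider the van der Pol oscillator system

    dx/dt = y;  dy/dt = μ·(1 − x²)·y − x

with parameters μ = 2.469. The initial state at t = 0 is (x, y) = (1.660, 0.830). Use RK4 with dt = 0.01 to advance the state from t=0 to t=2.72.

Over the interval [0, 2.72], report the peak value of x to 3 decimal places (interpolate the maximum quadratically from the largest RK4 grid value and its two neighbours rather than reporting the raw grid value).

t=0.000: state=(1.660, 0.830)
step 1 (dt=0.01): k1=(0.830, -5.258), k2=(0.804, -5.175), k3=(0.804, -5.176), k4=(0.778, -5.093); state += dt/6·(k1+2k2+2k3+k4)
t=0.010: state=(1.668, 0.778)
t=0.020: state=(1.676, 0.728)
t=0.030: state=(1.683, 0.680)
continuing one RK4 step at a time; state shown every 10 steps (Δt=0.1):
t=0.100: state=(1.720, 0.388)
t=0.200: state=(1.743, 0.100)
t=0.300: state=(1.743, -0.077)
t=0.400: state=(1.730, -0.183)
t=0.500: state=(1.708, -0.250)
t=0.600: state=(1.681, -0.293)
t=0.700: state=(1.650, -0.324)
t=0.800: state=(1.616, -0.349)
t=0.900: state=(1.580, -0.371)
t=1.000: state=(1.542, -0.392)
t=1.100: state=(1.502, -0.413)
t=1.200: state=(1.459, -0.436)
t=1.300: state=(1.414, -0.462)
t=1.400: state=(1.367, -0.491)
t=1.500: state=(1.316, -0.525)
t=1.600: state=(1.261, -0.565)
t=1.700: state=(1.203, -0.613)
t=1.800: state=(1.138, -0.672)
t=1.900: state=(1.068, -0.744)
t=2.000: state=(0.989, -0.836)
t=2.100: state=(0.900, -0.954)
t=2.200: state=(0.797, -1.110)
t=2.300: state=(0.676, -1.320)
t=2.400: state=(0.530, -1.609)
t=2.500: state=(0.350, -2.010)
t=2.600: state=(0.123, -2.562)
t=2.700: state=(-0.167, -3.272)
t=2.720: state=(-0.234, -3.426)
largest grid value and its neighbours: x(0.240)=1.74509, x(0.250)=1.74519, x(0.260)=1.74511
parabola through these three points peaks at t≈0.250 with x≈1.74519

max x = 1.745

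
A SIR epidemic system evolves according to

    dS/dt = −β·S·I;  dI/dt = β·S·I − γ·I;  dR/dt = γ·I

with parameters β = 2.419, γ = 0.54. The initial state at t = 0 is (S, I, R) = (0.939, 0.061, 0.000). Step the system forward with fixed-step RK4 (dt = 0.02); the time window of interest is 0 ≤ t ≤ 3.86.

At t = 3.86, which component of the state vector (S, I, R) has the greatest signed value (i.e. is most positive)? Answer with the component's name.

t=0.000: state=(0.939, 0.061, 0.000)
step 1 (dt=0.02): k1=(-0.139, 0.106, 0.033), k2=(-0.141, 0.107, 0.034), k3=(-0.141, 0.107, 0.034), k4=(-0.143, 0.109, 0.034); state += dt/6·(k1+2k2+2k3+k4)
t=0.020: state=(0.936, 0.063, 0.001)
t=0.040: state=(0.933, 0.065, 0.001)
t=0.060: state=(0.930, 0.068, 0.002)
continuing one RK4 step at a time; state shown every 10 steps (Δt=0.2):
t=0.200: state=(0.907, 0.086, 0.008)
t=0.400: state=(0.863, 0.118, 0.019)
t=0.600: state=(0.808, 0.159, 0.034)
t=0.800: state=(0.739, 0.207, 0.053)
t=1.000: state=(0.660, 0.261, 0.079)
t=1.200: state=(0.574, 0.316, 0.110)
t=1.400: state=(0.487, 0.367, 0.147)
t=1.600: state=(0.403, 0.408, 0.189)
t=1.800: state=(0.329, 0.437, 0.234)
t=2.000: state=(0.265, 0.453, 0.283)
t=2.200: state=(0.213, 0.456, 0.332)
t=2.400: state=(0.171, 0.449, 0.381)
t=2.600: state=(0.138, 0.434, 0.428)
t=2.800: state=(0.112, 0.414, 0.474)
t=3.000: state=(0.092, 0.390, 0.518)
t=3.200: state=(0.077, 0.365, 0.558)
t=3.400: state=(0.065, 0.339, 0.596)
t=3.600: state=(0.055, 0.313, 0.631)
t=3.800: state=(0.048, 0.288, 0.664)
t=3.860: state=(0.046, 0.281, 0.673)
compare at T: S=0.046, I=0.281, R=0.673

largest component: R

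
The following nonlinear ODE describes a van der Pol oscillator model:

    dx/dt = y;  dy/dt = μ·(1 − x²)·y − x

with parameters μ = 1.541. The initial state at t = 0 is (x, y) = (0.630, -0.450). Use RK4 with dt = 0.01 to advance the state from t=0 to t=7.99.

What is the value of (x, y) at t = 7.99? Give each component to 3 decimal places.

(x, y) = (-1.226, -3.093)

t=0.000: state=(0.630, -0.450)
step 1 (dt=0.01): k1=(-0.450, -1.048), k2=(-0.455, -1.053), k3=(-0.455, -1.053), k4=(-0.461, -1.058); state += dt/6·(k1+2k2+2k3+k4)
t=0.010: state=(0.625, -0.461)
t=0.020: state=(0.621, -0.471)
t=0.030: state=(0.616, -0.482)
continuing one RK4 step at a time; state shown every 50 steps (Δt=0.5):
t=0.500: state=(0.247, -1.153)
t=1.000: state=(-0.612, -2.285)
t=1.500: state=(-1.626, -1.172)
t=2.000: state=(-1.791, 0.198)
t=2.500: state=(-1.601, 0.503)
t=3.000: state=(-1.300, 0.716)
t=3.500: state=(-0.851, 1.143)
t=4.000: state=(-0.032, 2.334)
t=4.500: state=(1.446, 2.717)
t=5.000: state=(2.014, 0.025)
t=5.500: state=(1.885, -0.402)
t=6.000: state=(1.653, -0.524)
t=6.500: state=(1.353, -0.694)
t=7.000: state=(0.927, -1.065)
t=7.500: state=(0.180, -2.108)
t=7.990: state=(-1.226, -3.093)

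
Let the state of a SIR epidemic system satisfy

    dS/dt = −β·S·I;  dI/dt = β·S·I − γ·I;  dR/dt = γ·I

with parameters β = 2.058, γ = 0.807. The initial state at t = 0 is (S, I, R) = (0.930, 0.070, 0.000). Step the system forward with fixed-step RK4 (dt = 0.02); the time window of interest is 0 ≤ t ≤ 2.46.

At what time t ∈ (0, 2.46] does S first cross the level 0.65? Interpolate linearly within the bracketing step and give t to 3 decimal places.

t=0.000: state=(0.930, 0.070, 0.000)
step 1 (dt=0.02): k1=(-0.134, 0.077, 0.056), k2=(-0.135, 0.078, 0.057), k3=(-0.135, 0.078, 0.057), k4=(-0.137, 0.079, 0.058); state += dt/6·(k1+2k2+2k3+k4)
t=0.020: state=(0.927, 0.072, 0.001)
t=0.040: state=(0.925, 0.073, 0.002)
t=0.060: state=(0.922, 0.075, 0.004)
continuing one RK4 step at a time; state shown every 5 steps (Δt=0.1):
t=0.100: state=(0.916, 0.078, 0.006)
t=0.200: state=(0.901, 0.087, 0.013)
t=0.300: state=(0.884, 0.096, 0.020)
t=0.400: state=(0.866, 0.106, 0.028)
t=0.500: state=(0.846, 0.117, 0.037)
t=0.600: state=(0.825, 0.128, 0.047)
t=0.700: state=(0.802, 0.140, 0.058)
t=0.800: state=(0.779, 0.152, 0.070)
t=0.900: state=(0.754, 0.164, 0.082)
t=1.000: state=(0.728, 0.176, 0.096)
t=1.100: state=(0.701, 0.188, 0.111)
t=1.200: state=(0.674, 0.200, 0.126)
t=1.280: state=(0.651, 0.209, 0.140)
next step: t=1.300: state=(0.646, 0.211, 0.143) — S has crossed 0.65
linear interpolation between t=1.280 (0.65142) and t=1.300 (0.64581) → t≈1.285

t = 1.285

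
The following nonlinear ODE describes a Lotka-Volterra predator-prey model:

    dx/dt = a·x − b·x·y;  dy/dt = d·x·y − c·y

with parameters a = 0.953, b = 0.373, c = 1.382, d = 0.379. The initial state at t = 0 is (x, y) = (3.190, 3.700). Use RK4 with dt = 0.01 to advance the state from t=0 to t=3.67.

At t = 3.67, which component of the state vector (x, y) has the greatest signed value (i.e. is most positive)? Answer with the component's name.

largest component: x

t=0.000: state=(3.190, 3.700)
step 1 (dt=0.01): k1=(-1.362, -0.640), k2=(-1.356, -0.649), k3=(-1.356, -0.649), k4=(-1.349, -0.658); state += dt/6·(k1+2k2+2k3+k4)
t=0.010: state=(3.176, 3.694)
t=0.020: state=(3.163, 3.687)
t=0.030: state=(3.150, 3.680)
continuing one RK4 step at a time; state shown every 20 steps (Δt=0.2):
t=0.200: state=(2.945, 3.540)
t=0.400: state=(2.757, 3.332)
t=0.600: state=(2.625, 3.098)
t=0.800: state=(2.543, 2.857)
t=1.000: state=(2.508, 2.624)
t=1.200: state=(2.516, 2.407)
t=1.400: state=(2.563, 2.213)
t=1.600: state=(2.646, 2.044)
t=1.800: state=(2.764, 1.903)
t=2.000: state=(2.914, 1.790)
t=2.200: state=(3.096, 1.705)
t=2.400: state=(3.306, 1.648)
t=2.600: state=(3.542, 1.620)
t=2.800: state=(3.798, 1.623)
t=3.000: state=(4.067, 1.658)
t=3.200: state=(4.338, 1.730)
t=3.400: state=(4.596, 1.841)
t=3.600: state=(4.821, 1.996)
t=3.670: state=(4.887, 2.061)
compare at T: x=4.887, y=2.061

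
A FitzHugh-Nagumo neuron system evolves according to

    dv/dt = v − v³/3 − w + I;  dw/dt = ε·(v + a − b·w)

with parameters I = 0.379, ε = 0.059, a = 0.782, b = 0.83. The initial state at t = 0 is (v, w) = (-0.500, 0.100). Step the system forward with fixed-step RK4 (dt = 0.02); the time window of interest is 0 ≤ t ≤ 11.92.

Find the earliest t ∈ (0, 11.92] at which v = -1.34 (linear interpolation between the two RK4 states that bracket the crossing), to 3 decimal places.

t = 2.696

t=0.000: state=(-0.500, 0.100)
step 1 (dt=0.02): k1=(-0.179, 0.012), k2=(-0.181, 0.012), k3=(-0.181, 0.012), k4=(-0.182, 0.012); state += dt/6·(k1+2k2+2k3+k4)
t=0.020: state=(-0.504, 0.100)
t=0.040: state=(-0.507, 0.100)
t=0.060: state=(-0.511, 0.101)
continuing one RK4 step at a time; state shown every 25 steps (Δt=0.5):
t=0.500: state=(-0.609, 0.104)
t=1.000: state=(-0.759, 0.105)
t=1.500: state=(-0.943, 0.100)
t=2.000: state=(-1.132, 0.090)
t=2.500: state=(-1.291, 0.075)
t=2.680: state=(-1.336, 0.069)
next step: t=2.700: state=(-1.341, 0.068) — v has crossed -1.34
linear interpolation between t=2.680 (-1.33635) and t=2.700 (-1.34092) → t≈2.696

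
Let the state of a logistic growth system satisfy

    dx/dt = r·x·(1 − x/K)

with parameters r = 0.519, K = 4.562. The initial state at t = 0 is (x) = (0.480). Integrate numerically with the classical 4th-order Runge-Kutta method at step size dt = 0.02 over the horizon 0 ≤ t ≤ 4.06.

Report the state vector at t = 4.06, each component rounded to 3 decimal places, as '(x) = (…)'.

t=0.000: state=(0.480)
step 1 (dt=0.02): k1=(0.223), k2=(0.224), k3=(0.224), k4=(0.225); state += dt/6·(k1+2k2+2k3+k4)
t=0.020: state=(0.484)
t=0.040: state=(0.489)
t=0.060: state=(0.494)
continuing one RK4 step at a time; state shown every 10 steps (Δt=0.2):
t=0.200: state=(0.526)
t=0.400: state=(0.577)
t=0.600: state=(0.631)
t=0.800: state=(0.690)
t=1.000: state=(0.753)
t=1.200: state=(0.820)
t=1.400: state=(0.892)
t=1.600: state=(0.969)
t=1.800: state=(1.051)
t=2.000: state=(1.137)
t=2.200: state=(1.228)
t=2.400: state=(1.323)
t=2.600: state=(1.423)
t=2.800: state=(1.527)
t=3.000: state=(1.634)
t=3.200: state=(1.744)
t=3.400: state=(1.857)
t=3.600: state=(1.973)
t=3.800: state=(2.089)
t=4.000: state=(2.207)
t=4.060: state=(2.243)

(x) = (2.243)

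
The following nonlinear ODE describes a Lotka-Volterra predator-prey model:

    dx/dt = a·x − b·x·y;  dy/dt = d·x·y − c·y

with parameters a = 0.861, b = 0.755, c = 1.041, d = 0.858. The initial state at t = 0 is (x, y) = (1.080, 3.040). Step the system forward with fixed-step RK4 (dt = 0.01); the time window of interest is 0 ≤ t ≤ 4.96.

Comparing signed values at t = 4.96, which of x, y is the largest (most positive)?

t=0.000: state=(1.080, 3.040)
step 1 (dt=0.01): k1=(-1.549, -0.348), k2=(-1.536, -0.368), k3=(-1.536, -0.367), k4=(-1.524, -0.387); state += dt/6·(k1+2k2+2k3+k4)
t=0.010: state=(1.065, 3.036)
t=0.020: state=(1.050, 3.032)
t=0.030: state=(1.035, 3.028)
continuing one RK4 step at a time; state shown every 20 steps (Δt=0.2):
t=0.200: state=(0.818, 2.901)
t=0.400: state=(0.638, 2.667)
t=0.600: state=(0.517, 2.389)
t=0.800: state=(0.437, 2.105)
t=1.000: state=(0.386, 1.834)
t=1.200: state=(0.354, 1.586)
t=1.400: state=(0.337, 1.367)
t=1.600: state=(0.330, 1.175)
t=1.800: state=(0.333, 1.010)
t=2.000: state=(0.343, 0.869)
t=2.200: state=(0.361, 0.750)
t=2.400: state=(0.386, 0.649)
t=2.600: state=(0.418, 0.565)
t=2.800: state=(0.459, 0.494)
t=3.000: state=(0.508, 0.436)
t=3.200: state=(0.567, 0.388)
t=3.400: state=(0.638, 0.350)
t=3.600: state=(0.720, 0.319)
t=3.800: state=(0.817, 0.295)
t=4.000: state=(0.929, 0.279)
t=4.200: state=(1.059, 0.268)
t=4.400: state=(1.209, 0.265)
t=4.600: state=(1.380, 0.268)
t=4.800: state=(1.573, 0.280)
t=4.960: state=(1.743, 0.298)
compare at T: x=1.743, y=0.298

largest component: x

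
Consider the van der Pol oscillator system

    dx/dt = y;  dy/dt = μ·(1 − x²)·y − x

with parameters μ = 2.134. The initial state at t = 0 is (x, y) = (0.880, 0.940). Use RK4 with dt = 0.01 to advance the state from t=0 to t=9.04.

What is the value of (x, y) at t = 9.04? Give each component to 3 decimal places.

t=0.000: state=(0.880, 0.940)
step 1 (dt=0.01): k1=(0.940, -0.427), k2=(0.938, -0.450), k3=(0.938, -0.450), k4=(0.936, -0.472); state += dt/6·(k1+2k2+2k3+k4)
t=0.010: state=(0.889, 0.936)
t=0.020: state=(0.899, 0.931)
t=0.030: state=(0.908, 0.925)
continuing one RK4 step at a time; state shown every 50 steps (Δt=0.5):
t=0.500: state=(1.220, 0.321)
t=1.000: state=(1.212, -0.293)
t=1.500: state=(0.956, -0.745)
t=2.000: state=(0.385, -1.738)
t=2.500: state=(-1.074, -3.808)
t=3.000: state=(-1.996, -0.145)
t=3.500: state=(-1.907, 0.306)
t=4.000: state=(-1.737, 0.373)
t=4.500: state=(-1.531, 0.457)
t=5.000: state=(-1.267, 0.618)
t=5.500: state=(-0.874, 1.028)
t=6.000: state=(-0.067, 2.541)
t=6.500: state=(1.648, 2.632)
t=7.000: state=(2.011, -0.161)
t=7.500: state=(1.874, -0.327)
t=8.000: state=(1.696, -0.388)
t=8.500: state=(1.480, -0.483)
t=9.000: state=(1.198, -0.674)
t=9.040: state=(1.170, -0.698)

(x, y) = (1.170, -0.698)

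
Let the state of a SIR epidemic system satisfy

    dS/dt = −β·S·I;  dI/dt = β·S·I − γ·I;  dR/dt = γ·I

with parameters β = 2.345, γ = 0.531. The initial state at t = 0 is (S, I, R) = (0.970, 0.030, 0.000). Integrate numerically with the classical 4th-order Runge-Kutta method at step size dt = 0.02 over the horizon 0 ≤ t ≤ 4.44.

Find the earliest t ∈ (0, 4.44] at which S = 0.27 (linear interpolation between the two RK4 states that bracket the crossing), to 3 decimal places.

t=0.000: state=(0.970, 0.030, 0.000)
step 1 (dt=0.02): k1=(-0.068, 0.052, 0.016), k2=(-0.069, 0.053, 0.016), k3=(-0.069, 0.053, 0.016), k4=(-0.071, 0.054, 0.016); state += dt/6·(k1+2k2+2k3+k4)
t=0.020: state=(0.969, 0.031, 0.000)
t=0.040: state=(0.967, 0.032, 0.001)
t=0.060: state=(0.966, 0.033, 0.001)
continuing one RK4 step at a time; state shown every 10 steps (Δt=0.2):
t=0.200: state=(0.954, 0.042, 0.004)
t=0.400: state=(0.932, 0.059, 0.009)
t=0.600: state=(0.901, 0.082, 0.017)
t=0.800: state=(0.862, 0.112, 0.027)
t=1.000: state=(0.811, 0.149, 0.041)
t=1.200: state=(0.749, 0.193, 0.059)
t=1.400: state=(0.676, 0.242, 0.082)
t=1.600: state=(0.597, 0.293, 0.110)
t=1.800: state=(0.514, 0.342, 0.144)
t=2.000: state=(0.433, 0.384, 0.183)
t=2.200: state=(0.359, 0.416, 0.225)
t=2.400: state=(0.294, 0.436, 0.270)
t=2.480: state=(0.271, 0.440, 0.289)
next step: t=2.500: state=(0.265, 0.441, 0.294) — S has crossed 0.27
linear interpolation between t=2.480 (0.27060) and t=2.500 (0.26507) → t≈2.482

t = 2.482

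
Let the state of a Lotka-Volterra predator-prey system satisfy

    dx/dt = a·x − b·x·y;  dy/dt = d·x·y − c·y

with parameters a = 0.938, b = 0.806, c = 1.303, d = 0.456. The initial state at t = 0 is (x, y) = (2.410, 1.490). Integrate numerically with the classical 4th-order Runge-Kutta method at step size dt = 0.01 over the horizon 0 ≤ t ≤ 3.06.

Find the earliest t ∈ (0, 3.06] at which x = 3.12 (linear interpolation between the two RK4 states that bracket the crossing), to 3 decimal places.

t = 2.811

t=0.000: state=(2.410, 1.490)
step 1 (dt=0.01): k1=(-0.634, -0.304), k2=(-0.630, -0.306), k3=(-0.630, -0.306), k4=(-0.626, -0.308); state += dt/6·(k1+2k2+2k3+k4)
t=0.010: state=(2.404, 1.487)
t=0.020: state=(2.397, 1.484)
t=0.030: state=(2.391, 1.481)
continuing one RK4 step at a time; state shown every 10 steps (Δt=0.1):
t=0.100: state=(2.350, 1.458)
t=0.200: state=(2.299, 1.423)
t=0.300: state=(2.254, 1.386)
t=0.400: state=(2.218, 1.347)
t=0.500: state=(2.189, 1.307)
t=0.600: state=(2.167, 1.267)
t=0.700: state=(2.153, 1.228)
t=0.800: state=(2.145, 1.189)
t=0.900: state=(2.144, 1.151)
t=1.000: state=(2.150, 1.114)
t=1.100: state=(2.161, 1.079)
t=1.200: state=(2.179, 1.045)
t=1.300: state=(2.203, 1.014)
t=1.400: state=(2.232, 0.985)
t=1.500: state=(2.267, 0.958)
t=1.600: state=(2.307, 0.933)
t=1.700: state=(2.353, 0.911)
t=1.800: state=(2.403, 0.891)
t=1.900: state=(2.458, 0.874)
t=2.000: state=(2.518, 0.860)
t=2.100: state=(2.582, 0.848)
t=2.200: state=(2.649, 0.838)
t=2.300: state=(2.720, 0.832)
t=2.400: state=(2.795, 0.828)
t=2.500: state=(2.872, 0.827)
t=2.600: state=(2.950, 0.829)
t=2.700: state=(3.031, 0.834)
t=2.800: state=(3.111, 0.842)
t=2.810: state=(3.119, 0.843)
next step: t=2.820: state=(3.127, 0.844) — x has crossed 3.12
linear interpolation between t=2.810 (3.11924) and t=2.820 (3.12729) → t≈2.811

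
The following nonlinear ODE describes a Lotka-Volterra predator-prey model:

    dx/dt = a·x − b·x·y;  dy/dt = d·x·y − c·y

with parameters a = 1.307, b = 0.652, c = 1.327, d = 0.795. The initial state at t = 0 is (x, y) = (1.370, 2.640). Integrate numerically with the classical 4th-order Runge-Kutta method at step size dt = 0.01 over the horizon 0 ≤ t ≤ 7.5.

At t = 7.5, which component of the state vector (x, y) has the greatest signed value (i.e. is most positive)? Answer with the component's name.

t=0.000: state=(1.370, 2.640)
step 1 (dt=0.01): k1=(-0.568, -0.628), k2=(-0.564, -0.633), k3=(-0.564, -0.633), k4=(-0.560, -0.638); state += dt/6·(k1+2k2+2k3+k4)
t=0.010: state=(1.364, 2.634)
t=0.020: state=(1.359, 2.627)
t=0.030: state=(1.353, 2.621)
continuing one RK4 step at a time; state shown every 25 steps (Δt=0.25):
t=0.250: state=(1.253, 2.457)
t=0.500: state=(1.184, 2.245)
t=0.750: state=(1.159, 2.032)
t=1.000: state=(1.172, 1.837)
t=1.250: state=(1.222, 1.672)
t=1.500: state=(1.304, 1.541)
t=1.750: state=(1.418, 1.449)
t=2.000: state=(1.560, 1.397)
t=2.250: state=(1.724, 1.389)
t=2.500: state=(1.901, 1.430)
t=2.750: state=(2.074, 1.523)
t=3.000: state=(2.217, 1.676)
t=3.250: state=(2.301, 1.887)
t=3.500: state=(2.298, 2.142)
t=3.750: state=(2.199, 2.407)
t=4.000: state=(2.020, 2.630)
t=4.250: state=(1.802, 2.761)
t=4.500: state=(1.589, 2.774)
t=4.750: state=(1.411, 2.680)
t=5.000: state=(1.280, 2.511)
t=5.250: state=(1.198, 2.304)
t=5.500: state=(1.162, 2.089)
t=5.750: state=(1.165, 1.888)
t=6.000: state=(1.205, 1.714)
t=6.250: state=(1.279, 1.573)
t=6.500: state=(1.384, 1.470)
t=6.750: state=(1.518, 1.407)
t=7.000: state=(1.677, 1.387)
t=7.250: state=(1.852, 1.414)
t=7.500: state=(2.028, 1.492)
compare at T: x=2.028, y=1.492

largest component: x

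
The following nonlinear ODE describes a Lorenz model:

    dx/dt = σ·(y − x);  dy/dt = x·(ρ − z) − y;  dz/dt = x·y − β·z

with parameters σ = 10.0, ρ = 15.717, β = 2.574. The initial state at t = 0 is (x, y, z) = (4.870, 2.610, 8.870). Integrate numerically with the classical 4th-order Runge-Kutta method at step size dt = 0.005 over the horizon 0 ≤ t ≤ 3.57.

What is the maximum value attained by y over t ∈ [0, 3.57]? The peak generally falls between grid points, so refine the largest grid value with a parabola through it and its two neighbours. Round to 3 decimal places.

t=0.000: state=(4.870, 2.610, 8.870)
step 1 (dt=0.005): k1=(-22.600, 30.735, -10.121), k2=(-21.267, 30.393, -9.833), k3=(-21.309, 30.413, -9.830), k4=(-20.014, 30.087, -9.548); state += dt/6·(k1+2k2+2k3+k4)
t=0.005: state=(4.764, 2.762, 8.821)
t=0.010: state=(4.670, 2.911, 8.774)
t=0.015: state=(4.587, 3.057, 8.731)
continuing one RK4 step at a time; state shown every 40 steps (Δt=0.2):
t=0.200: state=(6.078, 8.214, 9.694)
t=0.400: state=(9.271, 8.907, 18.374)
t=0.600: state=(5.100, 2.908, 17.191)
t=0.800: state=(3.134, 3.198, 11.847)
t=1.000: state=(4.741, 6.239, 9.879)
t=1.200: state=(8.245, 9.525, 14.825)
t=1.400: state=(6.997, 4.930, 18.412)
t=1.600: state=(3.945, 3.348, 13.922)
t=1.800: state=(4.404, 5.347, 10.947)
t=2.000: state=(7.156, 8.604, 13.201)
t=2.200: state=(7.698, 6.524, 17.880)
t=2.400: state=(4.848, 3.863, 15.251)
t=2.600: state=(4.473, 5.000, 12.042)
t=2.800: state=(6.472, 7.717, 12.764)
t=3.000: state=(7.687, 7.247, 16.866)
t=3.200: state=(5.570, 4.505, 15.918)
t=3.400: state=(4.708, 4.925, 12.951)
t=3.570: state=(5.795, 6.748, 12.563)
largest grid value and its neighbours: y(0.315)=10.35968, y(0.320)=10.36108, y(0.325)=10.35164
parabola through these three points peaks at t≈0.318 with y≈10.36182

max y = 10.362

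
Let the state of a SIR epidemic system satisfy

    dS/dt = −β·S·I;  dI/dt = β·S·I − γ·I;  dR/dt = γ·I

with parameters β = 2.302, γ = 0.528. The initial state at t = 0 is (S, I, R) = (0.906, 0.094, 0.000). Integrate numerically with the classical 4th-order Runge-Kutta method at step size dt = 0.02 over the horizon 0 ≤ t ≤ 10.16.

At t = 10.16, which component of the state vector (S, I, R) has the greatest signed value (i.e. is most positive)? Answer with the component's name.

largest component: R

t=0.000: state=(0.906, 0.094, 0.000)
step 1 (dt=0.02): k1=(-0.196, 0.146, 0.050), k2=(-0.199, 0.148, 0.050), k3=(-0.199, 0.148, 0.050), k4=(-0.201, 0.150, 0.051); state += dt/6·(k1+2k2+2k3+k4)
t=0.020: state=(0.902, 0.097, 0.001)
t=0.040: state=(0.898, 0.100, 0.002)
t=0.060: state=(0.894, 0.103, 0.003)
continuing one RK4 step at a time; state shown every 25 steps (Δt=0.5):
t=0.500: state=(0.772, 0.191, 0.037)
t=1.000: state=(0.576, 0.320, 0.104)
t=1.500: state=(0.374, 0.423, 0.203)
t=2.000: state=(0.224, 0.455, 0.321)
t=2.500: state=(0.134, 0.428, 0.438)
t=3.000: state=(0.084, 0.371, 0.544)
t=3.500: state=(0.057, 0.309, 0.634)
t=4.000: state=(0.041, 0.251, 0.708)
t=4.500: state=(0.032, 0.201, 0.767)
t=5.000: state=(0.026, 0.159, 0.815)
t=5.500: state=(0.022, 0.126, 0.852)
t=6.000: state=(0.019, 0.099, 0.882)
t=6.500: state=(0.018, 0.078, 0.905)
t=7.000: state=(0.016, 0.061, 0.923)
t=7.500: state=(0.015, 0.048, 0.937)
t=8.000: state=(0.015, 0.037, 0.948)
t=8.500: state=(0.014, 0.029, 0.957)
t=9.000: state=(0.014, 0.023, 0.964)
t=9.500: state=(0.013, 0.018, 0.969)
t=10.000: state=(0.013, 0.014, 0.973)
t=10.160: state=(0.013, 0.013, 0.974)
compare at T: S=0.013, I=0.013, R=0.974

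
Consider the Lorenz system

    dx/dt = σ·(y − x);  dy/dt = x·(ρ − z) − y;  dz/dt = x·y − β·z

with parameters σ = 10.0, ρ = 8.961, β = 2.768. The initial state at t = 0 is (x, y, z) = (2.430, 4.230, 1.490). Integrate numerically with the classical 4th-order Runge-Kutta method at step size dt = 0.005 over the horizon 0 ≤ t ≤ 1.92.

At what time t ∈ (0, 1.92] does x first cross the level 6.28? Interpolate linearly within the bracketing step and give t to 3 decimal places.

t = 0.211

t=0.000: state=(2.430, 4.230, 1.490)
step 1 (dt=0.005): k1=(18.000, 13.925, 6.155), k2=(17.898, 14.188, 6.388), k3=(17.907, 14.184, 6.387), k4=(17.814, 14.442, 6.624); state += dt/6·(k1+2k2+2k3+k4)
t=0.005: state=(2.520, 4.301, 1.522)
t=0.010: state=(2.608, 4.374, 1.556)
t=0.015: state=(2.696, 4.450, 1.593)
continuing one RK4 step at a time; state shown every 20 steps (Δt=0.1):
t=0.100: state=(4.192, 6.018, 2.647)
t=0.200: state=(6.077, 7.923, 5.225)
t=0.210: state=(6.259, 8.063, 5.569)
next step: t=0.215: state=(6.349, 8.126, 5.746) — x has crossed 6.28
linear interpolation between t=0.210 (6.25943) and t=0.215 (6.34895) → t≈0.211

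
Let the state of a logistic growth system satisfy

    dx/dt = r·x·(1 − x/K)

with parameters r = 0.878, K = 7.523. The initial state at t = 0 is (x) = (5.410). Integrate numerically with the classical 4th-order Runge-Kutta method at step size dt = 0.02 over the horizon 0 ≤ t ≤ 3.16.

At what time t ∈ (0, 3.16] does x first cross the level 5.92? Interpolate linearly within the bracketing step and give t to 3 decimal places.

t = 0.417

t=0.000: state=(5.410)
step 1 (dt=0.02): k1=(1.334), k2=(1.329), k3=(1.329), k4=(1.324); state += dt/6·(k1+2k2+2k3+k4)
t=0.020: state=(5.437)
t=0.040: state=(5.463)
t=0.060: state=(5.489)
continuing one RK4 step at a time; state shown every 10 steps (Δt=0.2):
t=0.200: state=(5.666)
t=0.400: state=(5.901)
next step: t=0.420: state=(5.923) — x has crossed 5.92
linear interpolation between t=0.400 (5.90085) and t=0.420 (5.92308) → t≈0.417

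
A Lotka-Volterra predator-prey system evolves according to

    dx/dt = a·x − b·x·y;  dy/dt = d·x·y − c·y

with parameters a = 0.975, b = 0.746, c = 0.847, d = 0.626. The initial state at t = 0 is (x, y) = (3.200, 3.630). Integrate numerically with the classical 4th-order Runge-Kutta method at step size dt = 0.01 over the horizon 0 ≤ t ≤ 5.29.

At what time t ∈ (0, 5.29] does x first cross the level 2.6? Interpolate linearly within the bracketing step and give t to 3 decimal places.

t = 0.110

t=0.000: state=(3.200, 3.630)
step 1 (dt=0.01): k1=(-5.546, 4.197), k2=(-5.547, 4.158), k3=(-5.547, 4.158), k4=(-5.547, 4.118); state += dt/6·(k1+2k2+2k3+k4)
t=0.010: state=(3.145, 3.672)
t=0.020: state=(3.089, 3.712)
t=0.030: state=(3.034, 3.752)
t=0.100: state=(2.652, 4.005)
next step: t=0.110: state=(2.599, 4.037) — x has crossed 2.6
linear interpolation between t=0.100 (2.65189) and t=0.110 (2.59873) → t≈0.110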